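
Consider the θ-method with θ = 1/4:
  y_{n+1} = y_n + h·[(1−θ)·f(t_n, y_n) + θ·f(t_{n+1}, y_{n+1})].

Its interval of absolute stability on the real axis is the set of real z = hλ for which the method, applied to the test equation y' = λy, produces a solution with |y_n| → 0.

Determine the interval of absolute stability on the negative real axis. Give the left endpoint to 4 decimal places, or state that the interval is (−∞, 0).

With y'=λy (z=hλ):
  y_{n+1} = y_n + z·[3/4·y_n + 1/4·y_{n+1}] ⇒ (1 − 1/4z)y_{n+1} = (1 + 3/4z)y_n
  ⇒ R(z) = (1 + 3/4z)/(1 − 1/4z).

Solve |R(x)|<1 on ℝ⁻.
x=-0.7: |R|=0.4043
R=−1: 1+3/4x = −1+1/4x ⇒ -1/2x=2 ⇒ x=2/(-1/2)=-4.0000
Confirm numerically:
  x=-3.798: |R|=0.94819 <1
  x=-3.678: |R|=0.91612 <1
  x=-3.411: |R|=0.84105 <1
  x=-1.963: |R|=0.31679 <1
  x=-4.475: |R|=1.11209 >1
  x=-4.025: |R|=1.00623 >1
So |R|<1 on (-4.0000, 0).

z∈(-4.0000,0).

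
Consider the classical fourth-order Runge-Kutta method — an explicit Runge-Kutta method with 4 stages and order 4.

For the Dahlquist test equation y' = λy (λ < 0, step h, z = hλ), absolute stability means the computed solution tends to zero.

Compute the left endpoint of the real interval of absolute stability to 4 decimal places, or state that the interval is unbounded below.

With y'=λy (z=hλ):
  order 4, 4-stage ⇒ R(z)=1+z+z^2/2+z^3/6+z^4/24
  (e.g. R(-1.71)=0.27495, |R|=0.27495)

Find x<0 with |R(x)|<1.
x=-1.71: |R|=0.2749
|R(-3.12)|=1.6336 |R(-2.8)|=1.0224 |R(-2.66)|=0.8270
Bisect:
  x_lo=-3.6464 |R|=3.2875  x_hi=-0.2436 |R|=0.7838
  mid=-1.94501 |R|=0.31649 →hi
  mid=-2.79571 |R|=1.01582 →lo
  mid=-2.37036 |R|=0.53462 →hi
  mid=-2.58304 |R|=0.73549 →hi
  mid=-2.68937 |R|=0.86476 →hi
  mid=-2.74254 |R|=0.93744 →hi
  mid=-2.76913 |R|=0.97590 →hi
  ...
  [-2.78533,-2.78512] ⇒ x*=-2.7853
Interval (-2.7853, 0).

left endpoint -2.7853.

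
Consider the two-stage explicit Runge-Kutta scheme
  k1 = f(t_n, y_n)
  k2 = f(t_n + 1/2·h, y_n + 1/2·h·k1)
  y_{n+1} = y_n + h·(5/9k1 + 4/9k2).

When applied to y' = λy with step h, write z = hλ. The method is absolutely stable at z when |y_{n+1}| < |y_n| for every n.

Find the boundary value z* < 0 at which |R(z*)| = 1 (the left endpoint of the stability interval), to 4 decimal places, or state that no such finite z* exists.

Set f=λy, z=hλ:
  k1=λy_n ⇒ h·k1=z·y_n;  k2=λ(1+1/2z)y_n ⇒ h·k2=z(1+1/2z)y_n
  y_{n+1}/y_n = 1 + 5/9z + 4/9z(1+1/2z) = 1 + z + 2/9z²
  R(z) = 1 + z + 2/9z².

Solve |R(x)|<1 on ℝ⁻.
x=-0.51: |R|=0.5478
R=1: x+2/9x²=0 ⇒ x=−9/2=-4.5000; min R=1−1/(4·2/9)=-0.1250>−1
Confirm numerically:
  x=-2.979: |R|=0.00690 <1
  x=-2.413: |R|=0.11910 <1
  x=-2.100: |R|=0.12000 <1
  x=-1.853: |R|=0.08998 <1
  x=-4.995: |R|=1.54945 >1
  x=-4.819: |R|=1.34161 >1
  x=-4.694: |R|=1.20236 >1
So |R|<1 on (-4.5000, 0).

left endpoint -4.5000.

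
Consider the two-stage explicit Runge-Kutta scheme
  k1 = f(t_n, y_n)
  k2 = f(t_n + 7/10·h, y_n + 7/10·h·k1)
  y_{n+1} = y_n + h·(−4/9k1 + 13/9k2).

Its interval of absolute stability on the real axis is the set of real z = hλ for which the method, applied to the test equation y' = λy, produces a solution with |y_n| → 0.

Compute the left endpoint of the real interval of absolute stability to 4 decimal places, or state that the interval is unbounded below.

left endpoint -0.9890.

Set f=λy, z=hλ:
  k1=λy_n ⇒ h·k1=z·y_n;  k2=λ(1+7/10z)y_n ⇒ h·k2=z(1+7/10z)y_n
  y_{n+1}/y_n = 1 − 4/9z + 13/9z(1+7/10z) = 1 + z + 91/90z²
  ⇒ R(z) = 1 + z + 91/90z².

Solve |R(x)|<1 on ℝ⁻.
x=-1.16: |R|=1.2006
R=1: x+91/90x²=0 ⇒ x=−90/91=-0.9890; min R=1−1/(4·91/90)=0.7527>−1
Confirm numerically:
  x=-0.867: |R|=0.89304 <1
  x=-0.779: |R|=0.83458 <1
  x=-0.484: |R|=0.75286 <1
  x=-1.475: |R|=1.72480 >1
  x=-1.355: |R|=1.50143 >1
  x=-1.101: |R|=1.12467 >1
Interval (-0.9890, 0).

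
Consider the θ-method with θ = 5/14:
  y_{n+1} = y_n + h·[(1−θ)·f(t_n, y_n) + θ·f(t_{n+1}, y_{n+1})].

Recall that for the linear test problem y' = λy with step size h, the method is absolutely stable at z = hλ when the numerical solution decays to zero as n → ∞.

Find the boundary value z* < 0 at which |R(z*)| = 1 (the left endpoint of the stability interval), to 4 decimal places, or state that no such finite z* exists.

Set f=λy, z=hλ:
  y_{n+1} = y_n + z·[9/14·y_n + 5/14·y_{n+1}] ⇒ (1 − 5/14z)y_{n+1} = (1 + 9/14z)y_n
  R(z) = (1 + 9/14z)/(1 − 5/14z).

Solve |R(x)|<1 on ℝ⁻.
x=-1.63: |R|=0.0302
R=−1: 1+9/14x = −1+5/14x ⇒ -2/7x=2 ⇒ x=2/(-2/7)=-7.0000
Confirm numerically:
  x=-6.358: |R|=0.94392 <1
  x=-5.327: |R|=0.83531 <1
  x=-4.891: |R|=0.78063 <1
  x=-2.903: |R|=0.42528 <1
  x=-7.513: |R|=1.03979 >1
  x=-7.461: |R|=1.03594 >1
  x=-7.087: |R|=1.00704 >1
So |R|<1 on (-7.0000, 0).

z* = -7.0000.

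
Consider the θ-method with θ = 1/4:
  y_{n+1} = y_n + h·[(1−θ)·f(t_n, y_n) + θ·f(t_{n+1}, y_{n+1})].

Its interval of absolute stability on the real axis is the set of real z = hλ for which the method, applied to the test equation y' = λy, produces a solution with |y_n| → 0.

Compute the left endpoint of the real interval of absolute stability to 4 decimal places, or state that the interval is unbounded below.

With y'=λy (z=hλ):
  y_{n+1} = y_n + z·[3/4·y_n + 1/4·y_{n+1}] ⇒ (1 − 1/4z)y_{n+1} = (1 + 3/4z)y_n
  so R(z) = (1 + 3/4z)/(1 − 1/4z).

Solve |R(x)|<1 on ℝ⁻.
x=-1.56: |R|=0.1223
R=−1: 1+3/4x = −1+1/4x ⇒ -1/2x=2 ⇒ x=2/(-1/2)=-4.0000
Confirm numerically:
  x=-3.759: |R|=0.93788 <1
  x=-3.622: |R|=0.90081 <1
  x=-3.057: |R|=0.73275 <1
  x=-2.060: |R|=0.35974 <1
  x=-4.414: |R|=1.09841 >1
  x=-4.153: |R|=1.03753 >1
  x=-4.150: |R|=1.03681 >1
So |R|<1 on (-4.0000, 0).

z* = -4.0000.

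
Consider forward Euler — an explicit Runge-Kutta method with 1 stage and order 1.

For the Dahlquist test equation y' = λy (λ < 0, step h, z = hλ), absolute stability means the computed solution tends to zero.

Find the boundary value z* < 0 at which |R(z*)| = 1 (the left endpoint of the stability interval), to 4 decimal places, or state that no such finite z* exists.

With y'=λy (z=hλ):
  order 1, 1-stage ⇒ R(z)=1+z
  (e.g. R(-0.47)=0.53000, |R|=0.53000)

Boundary: |R(x)|=1, x<0.
x=-0.47: |R|=0.5300
|R(-1.66)|=0.6600 |R(-0.94)|=0.0600 |R(-0.58)|=0.4200
Bisect:
  x_lo=-2.8206 |R|=1.8206  x_hi=-0.1936 |R|=0.8064
  mid=-1.50707 |R|=0.50707 →hi
  mid=-2.16382 |R|=1.16382 →lo
  mid=-1.83545 |R|=0.83545 →hi
  mid=-1.99963 |R|=0.99963 →hi
  mid=-2.08173 |R|=1.08173 →lo
  mid=-2.04068 |R|=1.04068 →lo
  mid=-2.02016 |R|=1.02016 →lo
  ...
  [-2.00011,-1.99995] ⇒ x*=-2.0000
Stable set (-2.0000, 0).

left endpoint -2.0000.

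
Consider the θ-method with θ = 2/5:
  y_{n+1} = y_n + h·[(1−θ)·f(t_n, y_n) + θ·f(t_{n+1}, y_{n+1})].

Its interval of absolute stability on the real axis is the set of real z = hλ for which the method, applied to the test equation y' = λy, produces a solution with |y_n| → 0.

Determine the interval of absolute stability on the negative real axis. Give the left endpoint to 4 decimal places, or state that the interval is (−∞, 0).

z∈(-10.0000,0).

With y'=λy (z=hλ):
  y_{n+1} = y_n + z·[3/5·y_n + 2/5·y_{n+1}] ⇒ (1 − 2/5z)y_{n+1} = (1 + 3/5z)y_n
  so R(z) = (1 + 3/5z)/(1 − 2/5z).

Boundary: |R(x)|=1, x<0.
x=-1.21: |R|=0.1846
R=−1: 1+3/5x = −1+2/5x ⇒ -1/5x=2 ⇒ x=2/(-1/5)=-10.0000
Confirm numerically:
  x=-9.826: |R|=0.99294 <1
  x=-9.427: |R|=0.97598 <1
  x=-5.659: |R|=0.73397 <1
  x=-5.217: |R|=0.69010 <1
  x=-10.515: |R|=1.01978 >1
  x=-10.348: |R|=1.01354 >1
  x=-10.347: |R|=1.01351 >1
Interval (-10.0000, 0).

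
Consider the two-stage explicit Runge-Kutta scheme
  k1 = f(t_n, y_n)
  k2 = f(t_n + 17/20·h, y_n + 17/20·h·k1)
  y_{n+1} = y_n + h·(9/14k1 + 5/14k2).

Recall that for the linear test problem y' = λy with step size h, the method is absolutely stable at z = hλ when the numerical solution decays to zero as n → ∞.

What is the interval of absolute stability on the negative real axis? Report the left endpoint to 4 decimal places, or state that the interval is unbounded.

z∈(-3.2941,0).

With y'=λy (z=hλ):
  k1=λy_n ⇒ h·k1=z·y_n;  k2=λ(1+17/20z)y_n ⇒ h·k2=z(1+17/20z)y_n
  y_{n+1}/y_n = 1 + 9/14z + 5/14z(1+17/20z) = 1 + z + 17/56z²
  Hence R(z) = 1 + z + 17/56z².

Find x<0 with |R(x)|<1.
x=-1.37: |R|=0.1998
R=1: x+17/56x²=0 ⇒ x=−56/17=-3.2941; min R=1−1/(4·17/56)=0.1765>−1
Confirm numerically:
  x=-3.156: |R|=0.86767 <1
  x=-3.023: |R|=0.75120 <1
  x=-2.591: |R|=0.44696 <1
  x=-1.438: |R|=0.18974 <1
  x=-3.882: |R|=1.69280 >1
  x=-3.812: |R|=1.59930 >1
  x=-3.349: |R|=1.05580 >1
Interval (-3.2941, 0).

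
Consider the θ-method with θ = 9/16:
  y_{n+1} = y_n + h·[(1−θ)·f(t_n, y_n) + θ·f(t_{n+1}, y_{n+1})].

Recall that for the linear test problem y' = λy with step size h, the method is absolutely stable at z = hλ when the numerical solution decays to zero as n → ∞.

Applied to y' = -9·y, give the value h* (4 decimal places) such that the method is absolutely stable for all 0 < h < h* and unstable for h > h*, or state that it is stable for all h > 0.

Set f=λy, z=hλ:
  y_{n+1} = y_n + z·[7/16·y_n + 9/16·y_{n+1}] ⇒ (1 − 9/16z)y_{n+1} = (1 + 7/16z)y_n
  ⇒ R(z) = (1 + 7/16z)/(1 − 9/16z).

Need |R(x)|<1, x<0.
x=-1.74: |R|=0.1207
x=-2: |R|=0.0588
x=-10: |R|=0.5094
x=-100: |R|=0.7467
θ=9/16≥1/2 ⇒ |1+7/16x|<|1−9/16x| ∀x<0 ⇒ unbounded interval.

(−∞, 0) — no finite endpoint. Any h>0 works for λ=-9.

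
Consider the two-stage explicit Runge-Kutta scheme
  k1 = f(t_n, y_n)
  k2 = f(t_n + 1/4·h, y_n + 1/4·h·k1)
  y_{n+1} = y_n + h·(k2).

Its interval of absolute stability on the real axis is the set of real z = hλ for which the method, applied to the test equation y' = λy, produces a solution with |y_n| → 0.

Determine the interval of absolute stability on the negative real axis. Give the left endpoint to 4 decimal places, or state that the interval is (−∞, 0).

With y'=λy (z=hλ):
  k1=λy_n ⇒ h·k1=z·y_n;  k2=λ(1+1/4z)y_n ⇒ h·k2=z(1+1/4z)y_n
  y_{n+1}/y_n = 1 + z(1+1/4z) = 1 + z + 1/4z²
  ⇒ R(z) = 1 + z + 1/4z².

Boundary: |R(x)|=1, x<0.
x=-1.08: |R|=0.2116
R=1: x+1/4x²=0 ⇒ x=−4=-4.0000; min R=1−1/(4·1/4)=0.0000>−1
Confirm numerically:
  x=-3.776: |R|=0.78854 <1
  x=-3.513: |R|=0.57229 <1
  x=-3.273: |R|=0.40513 <1
  x=-4.578: |R|=1.66152 >1
  x=-4.510: |R|=1.57502 >1
Stable set (-4.0000, 0).

(-4.0000, 0).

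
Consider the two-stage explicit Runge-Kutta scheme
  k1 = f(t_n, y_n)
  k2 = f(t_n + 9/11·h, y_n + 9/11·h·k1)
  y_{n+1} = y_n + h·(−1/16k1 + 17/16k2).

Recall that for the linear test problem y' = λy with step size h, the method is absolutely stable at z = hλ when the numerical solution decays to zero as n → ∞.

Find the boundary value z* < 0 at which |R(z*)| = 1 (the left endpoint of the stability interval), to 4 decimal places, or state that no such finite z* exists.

Test eqn y'=λy, z=hλ:
  k1=λy_n ⇒ h·k1=z·y_n;  k2=λ(1+9/11z)y_n ⇒ h·k2=z(1+9/11z)y_n
  y_{n+1}/y_n = 1 − 1/16z + 17/16z(1+9/11z) = 1 + z + 153/176z²
  Hence R(z) = 1 + z + 153/176z².

Need |R(x)|<1, x<0.
x=-1.62: |R|=1.6614
R=1: x+153/176x²=0 ⇒ x=−176/153=-1.1503; min R=1−1/(4·153/176)=0.7124>−1
Confirm numerically:
  x=-1.075: |R|=0.92961 <1
  x=-0.856: |R|=0.78098 <1
  x=-0.831: |R|=0.76932 <1
  x=-0.602: |R|=0.71304 <1
  x=-1.522: |R|=1.49176 >1
  x=-1.292: |R|=1.15912 >1
Interval (-1.1503, 0).

left endpoint -1.1503.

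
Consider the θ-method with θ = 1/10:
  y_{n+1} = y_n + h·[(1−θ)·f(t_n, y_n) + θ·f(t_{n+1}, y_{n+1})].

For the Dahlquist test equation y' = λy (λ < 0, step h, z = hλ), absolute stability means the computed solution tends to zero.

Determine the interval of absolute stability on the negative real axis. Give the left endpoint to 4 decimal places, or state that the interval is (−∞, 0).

z∈(-2.5000,0).

Test eqn y'=λy, z=hλ:
  y_{n+1} = y_n + z·[9/10·y_n + 1/10·y_{n+1}] ⇒ (1 − 1/10z)y_{n+1} = (1 + 9/10z)y_n
  ⇒ R(z) = (1 + 9/10z)/(1 − 1/10z).

Boundary: |R(x)|=1, x<0.
x=-1.27: |R|=0.1269
R=−1: 1+9/10x = −1+1/10x ⇒ -4/5x=2 ⇒ x=2/(-4/5)=-2.5000
Confirm numerically:
  x=-2.447: |R|=0.96594 <1
  x=-1.705: |R|=0.45664 <1
  x=-1.659: |R|=0.42294 <1
  x=-2.707: |R|=1.13032 >1
  x=-2.564: |R|=1.04075 >1
Interval (-2.5000, 0).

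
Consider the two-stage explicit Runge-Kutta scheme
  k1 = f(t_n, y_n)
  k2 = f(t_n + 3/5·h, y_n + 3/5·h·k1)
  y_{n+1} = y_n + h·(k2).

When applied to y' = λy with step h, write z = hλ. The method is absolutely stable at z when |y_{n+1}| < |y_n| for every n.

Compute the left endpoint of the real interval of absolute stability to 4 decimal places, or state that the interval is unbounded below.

On y'=λy, z=hλ:
  k1=λy_n ⇒ h·k1=z·y_n;  k2=λ(1+3/5z)y_n ⇒ h·k2=z(1+3/5z)y_n
  y_{n+1}/y_n = 1 + z(1+3/5z) = 1 + z + 3/5z²
  ⇒ R(z) = 1 + z + 3/5z².

Boundary: |R(x)|=1, x<0.
x=-0.53: |R|=0.6385
R=1: x+3/5x²=0 ⇒ x=−5/3=-1.6667; min R=1−1/(4·3/5)=0.5833>−1
Confirm numerically:
  x=-1.606: |R|=0.94154 <1
  x=-1.064: |R|=0.61526 <1
  x=-0.988: |R|=0.59769 <1
  x=-2.156: |R|=1.63300 >1
  x=-1.918: |R|=1.28923 >1
Interval (-1.6667, 0).

z* = -1.6667.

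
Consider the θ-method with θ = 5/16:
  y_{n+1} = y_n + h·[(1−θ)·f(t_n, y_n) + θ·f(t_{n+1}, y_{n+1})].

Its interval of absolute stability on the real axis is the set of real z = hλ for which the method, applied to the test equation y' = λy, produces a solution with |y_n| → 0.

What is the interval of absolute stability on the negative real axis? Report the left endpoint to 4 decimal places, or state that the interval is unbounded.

Set f=λy, z=hλ:
  y_{n+1} = y_n + z·[11/16·y_n + 5/16·y_{n+1}] ⇒ (1 − 5/16z)y_{n+1} = (1 + 11/16z)y_n
  R(z) = (1 + 11/16z)/(1 − 5/16z).

Solve |R(x)|<1 on ℝ⁻.
x=-0.8: |R|=0.3600
R=−1: 1+11/16x = −1+5/16x ⇒ -3/8x=2 ⇒ x=2/(-3/8)=-5.3333
Confirm numerically:
  x=-4.082: |R|=0.79379 <1
  x=-2.778: |R|=0.48705 <1
  x=-2.416: |R|=0.37664 <1
  x=-5.919: |R|=1.07707 >1
  x=-5.591: |R|=1.03517 >1
  x=-5.411: |R|=1.01082 >1
Interval (-5.3333, 0).

z∈(-5.3333,0).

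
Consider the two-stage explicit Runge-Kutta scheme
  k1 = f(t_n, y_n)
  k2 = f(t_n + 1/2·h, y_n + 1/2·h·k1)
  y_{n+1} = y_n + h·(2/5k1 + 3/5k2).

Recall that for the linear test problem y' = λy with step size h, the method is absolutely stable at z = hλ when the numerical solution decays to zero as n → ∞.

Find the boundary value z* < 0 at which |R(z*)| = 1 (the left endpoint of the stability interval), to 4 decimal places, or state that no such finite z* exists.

Set f=λy, z=hλ:
  k1=λy_n ⇒ h·k1=z·y_n;  k2=λ(1+1/2z)y_n ⇒ h·k2=z(1+1/2z)y_n
  y_{n+1}/y_n = 1 + 2/5z + 3/5z(1+1/2z) = 1 + z + 3/10z²
  Hence R(z) = 1 + z + 3/10z².

Find x<0 with |R(x)|<1.
x=-1.19: |R|=0.2348
R=1: x+3/10x²=0 ⇒ x=−10/3=-3.3333; min R=1−1/(4·3/10)=0.1667>−1
Confirm numerically:
  x=-3.003: |R|=0.70240 <1
  x=-2.595: |R|=0.42521 <1
  x=-2.571: |R|=0.41201 <1
  x=-2.426: |R|=0.33964 <1
  x=-3.867: |R|=1.61911 >1
  x=-3.798: |R|=1.52944 >1
Stable set (-3.3333, 0).

z* = -3.3333.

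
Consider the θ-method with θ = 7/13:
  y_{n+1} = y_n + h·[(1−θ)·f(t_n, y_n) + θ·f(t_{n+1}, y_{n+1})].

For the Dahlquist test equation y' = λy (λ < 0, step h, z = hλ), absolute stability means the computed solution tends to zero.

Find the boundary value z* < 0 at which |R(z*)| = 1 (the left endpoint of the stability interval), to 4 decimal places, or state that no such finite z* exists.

With y'=λy (z=hλ):
  y_{n+1} = y_n + z·[6/13·y_n + 7/13·y_{n+1}] ⇒ (1 − 7/13z)y_{n+1} = (1 + 6/13z)y_n
  ⇒ R(z) = (1 + 6/13z)/(1 − 7/13z).

Need |R(x)|<1, x<0.
x=-0.63: |R|=0.5296
x=-2: |R|=0.0370
x=-10: |R|=0.5663
x=-100: |R|=0.8233
θ=7/13≥1/2 ⇒ |1+6/13x|<|1−7/13x| ∀x<0 ⇒ unbounded interval.

unbounded; (−∞, 0).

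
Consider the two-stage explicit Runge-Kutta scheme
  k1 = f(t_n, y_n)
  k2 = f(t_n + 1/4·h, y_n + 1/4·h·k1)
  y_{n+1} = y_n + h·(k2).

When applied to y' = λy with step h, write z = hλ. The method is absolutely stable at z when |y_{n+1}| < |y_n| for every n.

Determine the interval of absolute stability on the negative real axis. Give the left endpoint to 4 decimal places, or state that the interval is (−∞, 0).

Test eqn y'=λy, z=hλ:
  k1=λy_n ⇒ h·k1=z·y_n;  k2=λ(1+1/4z)y_n ⇒ h·k2=z(1+1/4z)y_n
  y_{n+1}/y_n = 1 + z(1+1/4z) = 1 + z + 1/4z²
  so R(z) = 1 + z + 1/4z².

Boundary: |R(x)|=1, x<0.
x=-0.91: |R|=0.2970
R=1: x+1/4x²=0 ⇒ x=−4=-4.0000; min R=1−1/(4·1/4)=0.0000>−1
Confirm numerically:
  x=-3.637: |R|=0.66994 <1
  x=-3.354: |R|=0.45833 <1
  x=-1.954: |R|=0.00053 <1
  x=-4.533: |R|=1.60402 >1
  x=-4.339: |R|=1.36773 >1
  x=-4.117: |R|=1.12042 >1
Stable set (-4.0000, 0).

z∈(-4.0000,0).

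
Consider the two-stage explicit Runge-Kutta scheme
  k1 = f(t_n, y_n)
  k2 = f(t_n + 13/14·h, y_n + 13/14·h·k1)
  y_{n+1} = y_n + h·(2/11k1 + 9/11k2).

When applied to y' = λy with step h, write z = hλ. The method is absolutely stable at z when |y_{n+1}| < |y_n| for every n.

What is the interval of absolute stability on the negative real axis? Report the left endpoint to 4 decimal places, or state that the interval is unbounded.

With y'=λy (z=hλ):
  k1=λy_n ⇒ h·k1=z·y_n;  k2=λ(1+13/14z)y_n ⇒ h·k2=z(1+13/14z)y_n
  y_{n+1}/y_n = 1 + 2/11z + 9/11z(1+13/14z) = 1 + z + 117/154z²
  ⇒ R(z) = 1 + z + 117/154z².

Need |R(x)|<1, x<0.
x=-1.63: |R|=1.3886
R=1: x+117/154x²=0 ⇒ x=−154/117=-1.3162; min R=1−1/(4·117/154)=0.6709>−1
Confirm numerically:
  x=-1.023: |R|=0.77209 <1
  x=-0.807: |R|=0.68778 <1
  x=-0.680: |R|=0.67130 <1
  x=-1.786: |R|=1.63742 >1
  x=-1.681: |R|=1.46584 >1
  x=-1.414: |R|=1.10502 >1
So |R|<1 on (-1.3162, 0).

z∈(-1.3162,0).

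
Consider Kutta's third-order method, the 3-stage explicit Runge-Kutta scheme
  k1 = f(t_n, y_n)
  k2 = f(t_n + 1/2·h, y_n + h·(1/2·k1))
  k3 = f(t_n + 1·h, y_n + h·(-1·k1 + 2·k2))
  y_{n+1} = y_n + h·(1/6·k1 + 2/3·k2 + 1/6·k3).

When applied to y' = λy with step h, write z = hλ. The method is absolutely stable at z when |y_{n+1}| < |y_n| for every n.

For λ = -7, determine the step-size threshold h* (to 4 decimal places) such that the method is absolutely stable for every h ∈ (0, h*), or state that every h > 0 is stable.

Set f=λy, z=hλ:
  order 3, 3-stage ⇒ R(z)=1+z+z^2/2+z^3/6
  (e.g. R(-1.49)=0.06873, |R|=0.06873)

Boundary: |R(x)|=1, x<0.
x=-1.49: |R|=0.0687
|R(-1.71)|=0.0813 |R(-1.49)|=0.0687 |R(-0.76)|=0.4556
Bisect:
  x_lo=-3.0259 |R|=2.0654  x_hi=-0.2685 |R|=0.7643
  mid=-1.64719 |R|=0.03544 →hi
  mid=-2.33654 |R|=0.73285 →hi
  mid=-2.68122 |R|=1.29926 →lo
  mid=-2.50888 |R|=0.99365 →hi
  mid=-2.59505 |R|=1.14054 →lo
  mid=-2.55196 |R|=1.06565 →lo
  mid=-2.53042 |R|=1.02930 →lo
  ...
  [-2.51275,-2.51258] ⇒ x*=-2.5127
Interval (-2.5127, 0).

(-2.5127,0); λ=-7 ⇒ h* = 0.3590.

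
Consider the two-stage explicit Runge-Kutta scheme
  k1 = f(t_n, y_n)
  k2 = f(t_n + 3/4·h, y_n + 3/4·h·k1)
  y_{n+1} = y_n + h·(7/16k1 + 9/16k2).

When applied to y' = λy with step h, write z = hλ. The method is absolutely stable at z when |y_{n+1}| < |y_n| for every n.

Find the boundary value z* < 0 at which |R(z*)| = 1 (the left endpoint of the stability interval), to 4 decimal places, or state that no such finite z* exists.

On y'=λy, z=hλ:
  k1=λy_n ⇒ h·k1=z·y_n;  k2=λ(1+3/4z)y_n ⇒ h·k2=z(1+3/4z)y_n
  y_{n+1}/y_n = 1 + 7/16z + 9/16z(1+3/4z) = 1 + z + 27/64z²
  so R(z) = 1 + z + 27/64z².

Boundary: |R(x)|=1, x<0.
x=-1.32: |R|=0.4151
R=1: x+27/64x²=0 ⇒ x=−64/27=-2.3704; min R=1−1/(4·27/64)=0.4074>−1
Confirm numerically:
  x=-1.417: |R|=0.43008 <1
  x=-1.200: |R|=0.40750 <1
  x=-1.160: |R|=0.40767 <1
  x=-2.959: |R|=1.73480 >1
  x=-2.726: |R|=1.40899 >1
So |R|<1 on (-2.3704, 0).

z* = -2.3704.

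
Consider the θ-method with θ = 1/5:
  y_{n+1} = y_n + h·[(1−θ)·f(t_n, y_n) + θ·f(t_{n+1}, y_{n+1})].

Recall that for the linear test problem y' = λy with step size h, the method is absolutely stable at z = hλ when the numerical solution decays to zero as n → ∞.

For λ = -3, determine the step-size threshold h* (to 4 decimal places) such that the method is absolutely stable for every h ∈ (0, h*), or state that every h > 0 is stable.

(-3.3333,0); λ=-3 ⇒ h* = (10/3)/3 = 1.1111.

On y'=λy, z=hλ:
  y_{n+1} = y_n + z·[4/5·y_n + 1/5·y_{n+1}] ⇒ (1 − 1/5z)y_{n+1} = (1 + 4/5z)y_n
  ⇒ R(z) = (1 + 4/5z)/(1 − 1/5z).

Need |R(x)|<1, x<0.
x=-0.37: |R|=0.6555
R=−1: 1+4/5x = −1+1/5x ⇒ -3/5x=2 ⇒ x=2/(-3/5)=-3.3333
Confirm numerically:
  x=-2.667: |R|=0.73927 <1
  x=-2.247: |R|=0.55030 <1
  x=-2.171: |R|=0.51374 <1
  x=-1.700: |R|=0.26866 <1
  x=-3.708: |R|=1.12908 >1
  x=-3.517: |R|=1.06469 >1
Interval (-3.3333, 0).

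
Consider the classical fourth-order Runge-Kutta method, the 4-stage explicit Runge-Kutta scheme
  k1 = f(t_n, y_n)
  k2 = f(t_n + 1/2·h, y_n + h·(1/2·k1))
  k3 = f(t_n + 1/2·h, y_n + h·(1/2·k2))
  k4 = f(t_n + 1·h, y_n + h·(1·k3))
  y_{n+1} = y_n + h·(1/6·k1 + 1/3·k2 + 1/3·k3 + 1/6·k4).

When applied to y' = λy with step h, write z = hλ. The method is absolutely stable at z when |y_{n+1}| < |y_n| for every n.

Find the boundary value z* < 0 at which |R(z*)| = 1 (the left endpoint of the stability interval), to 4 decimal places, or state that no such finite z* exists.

z* = -2.7853.

On y'=λy, z=hλ:
  order 4, 4-stage ⇒ R(z)=1+z+z^2/2+z^3/6+z^4/24
  (e.g. R(-1.03)=0.36523, |R|=0.36523)

Need |R(x)|<1, x<0.
x=-1.03: |R|=0.3652
|R(-2.4)|=0.5584 |R(-2.21)|=0.4270 |R(-1.18)|=0.3231
Bisect:
  x_lo=-3.6057 |R|=3.1247  x_hi=-0.1669 |R|=0.8462
  mid=-1.88633 |R|=0.30167 →hi
  mid=-2.74603 |R|=0.94239 →hi
  mid=-3.17587 |R|=1.76726 →lo
  mid=-2.96095 |R|=1.29879 →lo
  mid=-2.85349 |R|=1.10778 →lo
  mid=-2.79976 |R|=1.02203 →lo
  mid=-2.77289 |R|=0.98146 →hi
  mid=-2.78632 |R|=1.00156 →lo
  mid=-2.77961 |R|=0.99146 →hi
  ...
  [-2.78549,-2.78528] ⇒ x*=-2.7853
So |R|<1 on (-2.7853, 0).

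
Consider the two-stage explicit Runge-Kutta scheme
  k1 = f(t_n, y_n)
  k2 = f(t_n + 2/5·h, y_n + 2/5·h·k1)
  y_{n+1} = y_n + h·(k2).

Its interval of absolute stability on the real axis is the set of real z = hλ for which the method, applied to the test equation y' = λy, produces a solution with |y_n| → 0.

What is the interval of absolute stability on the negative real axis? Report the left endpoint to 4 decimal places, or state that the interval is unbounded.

z∈(-2.5000,0).

On y'=λy, z=hλ:
  k1=λy_n ⇒ h·k1=z·y_n;  k2=λ(1+2/5z)y_n ⇒ h·k2=z(1+2/5z)y_n
  y_{n+1}/y_n = 1 + z(1+2/5z) = 1 + z + 2/5z²
  ⇒ R(z) = 1 + z + 2/5z².

Boundary: |R(x)|=1, x<0.
x=-0.51: |R|=0.5940
R=1: x+2/5x²=0 ⇒ x=−5/2=-2.5000; min R=1−1/(4·2/5)=0.3750>−1
Confirm numerically:
  x=-2.225: |R|=0.75525 <1
  x=-2.132: |R|=0.68617 <1
  x=-1.634: |R|=0.43398 <1
  x=-1.266: |R|=0.37510 <1
  x=-2.807: |R|=1.34470 >1
  x=-2.752: |R|=1.27740 >1
  x=-2.592: |R|=1.09539 >1
Interval (-2.5000, 0).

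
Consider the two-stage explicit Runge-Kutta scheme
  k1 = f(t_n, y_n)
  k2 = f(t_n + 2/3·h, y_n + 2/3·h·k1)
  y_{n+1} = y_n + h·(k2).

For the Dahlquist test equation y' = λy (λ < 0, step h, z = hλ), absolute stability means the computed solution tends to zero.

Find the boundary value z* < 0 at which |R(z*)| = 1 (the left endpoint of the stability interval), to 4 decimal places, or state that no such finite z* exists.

left endpoint -1.5000.

With y'=λy (z=hλ):
  k1=λy_n ⇒ h·k1=z·y_n;  k2=λ(1+2/3z)y_n ⇒ h·k2=z(1+2/3z)y_n
  y_{n+1}/y_n = 1 + z(1+2/3z) = 1 + z + 2/3z²
  R(z) = 1 + z + 2/3z².

Need |R(x)|<1, x<0.
x=-1.12: |R|=0.7163
R=1: x+2/3x²=0 ⇒ x=−3/2=-1.5000; min R=1−1/(4·2/3)=0.6250>−1
Confirm numerically:
  x=-1.201: |R|=0.76060 <1
  x=-1.155: |R|=0.73435 <1
  x=-0.678: |R|=0.62846 <1
  x=-0.636: |R|=0.63366 <1
  x=-1.651: |R|=1.16620 >1
  x=-1.525: |R|=1.02542 >1
Stable set (-1.5000, 0).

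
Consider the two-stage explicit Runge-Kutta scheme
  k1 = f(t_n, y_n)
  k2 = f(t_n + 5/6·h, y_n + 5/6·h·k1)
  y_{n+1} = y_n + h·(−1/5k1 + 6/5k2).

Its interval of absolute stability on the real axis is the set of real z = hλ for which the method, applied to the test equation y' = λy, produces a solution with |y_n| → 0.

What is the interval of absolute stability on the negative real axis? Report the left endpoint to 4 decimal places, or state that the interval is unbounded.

With y'=λy (z=hλ):
  k1=λy_n ⇒ h·k1=z·y_n;  k2=λ(1+5/6z)y_n ⇒ h·k2=z(1+5/6z)y_n
  y_{n+1}/y_n = 1 − 1/5z + 6/5z(1+5/6z) = 1 + z + z²
  so R(z) = 1 + z + z².

Need |R(x)|<1, x<0.
x=-0.92: |R|=0.9264
R=1: x+1x²=0 ⇒ x=−1=-1.0000; min R=1−1/(4·1)=0.7500>−1
Confirm numerically:
  x=-0.979: |R|=0.97944 <1
  x=-0.925: |R|=0.93063 <1
  x=-0.701: |R|=0.79040 <1
  x=-1.563: |R|=1.87997 >1
  x=-1.495: |R|=1.74003 >1
  x=-1.391: |R|=1.54388 >1
Stable set (-1.0000, 0).

(-1.0000, 0).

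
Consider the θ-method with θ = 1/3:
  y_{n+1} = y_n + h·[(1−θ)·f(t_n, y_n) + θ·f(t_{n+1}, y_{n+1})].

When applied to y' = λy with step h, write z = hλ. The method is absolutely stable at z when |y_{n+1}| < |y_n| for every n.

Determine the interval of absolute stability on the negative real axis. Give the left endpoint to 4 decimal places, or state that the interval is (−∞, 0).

(-6.0000, 0).

With y'=λy (z=hλ):
  y_{n+1} = y_n + z·[2/3·y_n + 1/3·y_{n+1}] ⇒ (1 − 1/3z)y_{n+1} = (1 + 2/3z)y_n
  so R(z) = (1 + 2/3z)/(1 − 1/3z).

Solve |R(x)|<1 on ℝ⁻.
x=-0.96: |R|=0.2727
R=−1: 1+2/3x = −1+1/3x ⇒ -1/3x=2 ⇒ x=2/(-1/3)=-6.0000
Confirm numerically:
  x=-4.708: |R|=0.83238 <1
  x=-4.386: |R|=0.78148 <1
  x=-4.355: |R|=0.77634 <1
  x=-3.871: |R|=0.69015 <1
  x=-6.526: |R|=1.05522 >1
  x=-6.475: |R|=1.05013 >1
  x=-6.184: |R|=1.02003 >1
Stable set (-6.0000, 0).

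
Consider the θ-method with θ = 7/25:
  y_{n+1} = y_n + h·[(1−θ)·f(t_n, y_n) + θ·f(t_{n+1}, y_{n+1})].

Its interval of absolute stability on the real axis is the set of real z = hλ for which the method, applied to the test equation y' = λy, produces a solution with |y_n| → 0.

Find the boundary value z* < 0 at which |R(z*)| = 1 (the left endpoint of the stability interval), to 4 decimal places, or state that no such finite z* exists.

left endpoint -4.5455.

Set f=λy, z=hλ:
  y_{n+1} = y_n + z·[18/25·y_n + 7/25·y_{n+1}] ⇒ (1 − 7/25z)y_{n+1} = (1 + 18/25z)y_n
  Hence R(z) = (1 + 18/25z)/(1 − 7/25z).

Find x<0 with |R(x)|<1.
x=-1.18: |R|=0.1130
R=−1: 1+18/25x = −1+7/25x ⇒ -11/25x=2 ⇒ x=2/(-11/25)=-4.5455
Confirm numerically:
  x=-3.334: |R|=0.72432 <1
  x=-2.772: |R|=0.56067 <1
  x=-2.088: |R|=0.31765 <1
  x=-4.625: |R|=1.01525 >1
  x=-4.591: |R|=1.00877 >1
Stable set (-4.5455, 0).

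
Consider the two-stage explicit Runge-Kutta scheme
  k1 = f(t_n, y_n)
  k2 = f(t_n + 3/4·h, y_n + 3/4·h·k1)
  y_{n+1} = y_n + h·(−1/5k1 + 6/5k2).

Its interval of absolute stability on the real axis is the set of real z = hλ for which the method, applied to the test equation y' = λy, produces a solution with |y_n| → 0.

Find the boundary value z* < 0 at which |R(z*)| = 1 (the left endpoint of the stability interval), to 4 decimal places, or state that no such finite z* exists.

On y'=λy, z=hλ:
  k1=λy_n ⇒ h·k1=z·y_n;  k2=λ(1+3/4z)y_n ⇒ h·k2=z(1+3/4z)y_n
  y_{n+1}/y_n = 1 − 1/5z + 6/5z(1+3/4z) = 1 + z + 9/10z²
  ⇒ R(z) = 1 + z + 9/10z².

Need |R(x)|<1, x<0.
x=-0.79: |R|=0.7717
R=1: x+9/10x²=0 ⇒ x=−10/9=-1.1111; min R=1−1/(4·9/10)=0.7222>−1
Confirm numerically:
  x=-1.055: |R|=0.94672 <1
  x=-0.974: |R|=0.87981 <1
  x=-0.818: |R|=0.78421 <1
  x=-0.530: |R|=0.72281 <1
  x=-1.634: |R|=1.76896 >1
  x=-1.537: |R|=1.58913 >1
So |R|<1 on (-1.1111, 0).

left endpoint -1.1111.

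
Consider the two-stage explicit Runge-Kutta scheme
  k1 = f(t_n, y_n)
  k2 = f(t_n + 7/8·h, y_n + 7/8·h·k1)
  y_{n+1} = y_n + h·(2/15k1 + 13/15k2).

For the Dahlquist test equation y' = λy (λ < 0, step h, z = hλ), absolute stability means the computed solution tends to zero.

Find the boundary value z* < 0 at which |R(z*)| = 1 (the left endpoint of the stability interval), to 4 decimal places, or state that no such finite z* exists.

Test eqn y'=λy, z=hλ:
  k1=λy_n ⇒ h·k1=z·y_n;  k2=λ(1+7/8z)y_n ⇒ h·k2=z(1+7/8z)y_n
  y_{n+1}/y_n = 1 + 2/15z + 13/15z(1+7/8z) = 1 + z + 91/120z²
  Hence R(z) = 1 + z + 91/120z².

Boundary: |R(x)|=1, x<0.
x=-0.57: |R|=0.6764
R=1: x+91/120x²=0 ⇒ x=−120/91=-1.3187; min R=1−1/(4·91/120)=0.6703>−1
Confirm numerically:
  x=-0.869: |R|=0.70366 <1
  x=-0.826: |R|=0.69139 <1
  x=-0.727: |R|=0.67380 <1
  x=-0.587: |R|=0.67430 <1
  x=-1.842: |R|=1.73100 >1
  x=-1.535: |R|=1.25180 >1
  x=-1.471: |R|=1.16991 >1
Stable set (-1.3187, 0).

z* = -1.3187.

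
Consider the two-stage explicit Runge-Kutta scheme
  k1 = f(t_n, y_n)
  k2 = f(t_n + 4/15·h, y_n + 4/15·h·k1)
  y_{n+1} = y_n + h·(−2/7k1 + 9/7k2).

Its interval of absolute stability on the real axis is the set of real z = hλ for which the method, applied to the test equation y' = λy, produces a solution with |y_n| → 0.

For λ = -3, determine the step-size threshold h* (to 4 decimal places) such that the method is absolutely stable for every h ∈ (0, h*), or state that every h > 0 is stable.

(-2.9167,0); λ=-3 ⇒ h* = (35/12)/3 = 0.9722.

Test eqn y'=λy, z=hλ:
  k1=λy_n ⇒ h·k1=z·y_n;  k2=λ(1+4/15z)y_n ⇒ h·k2=z(1+4/15z)y_n
  y_{n+1}/y_n = 1 − 2/7z + 9/7z(1+4/15z) = 1 + z + 12/35z²
  Hence R(z) = 1 + z + 12/35z².

Solve |R(x)|<1 on ℝ⁻.
x=-0.66: |R|=0.4893
R=1: x+12/35x²=0 ⇒ x=−35/12=-2.9167; min R=1−1/(4·12/35)=0.2708>−1
Confirm numerically:
  x=-2.671: |R|=0.77503 <1
  x=-2.665: |R|=0.77005 <1
  x=-2.637: |R|=0.74715 <1
  x=-1.370: |R|=0.27351 <1
  x=-3.452: |R|=1.63359 >1
  x=-3.123: |R|=1.22093 >1
So |R|<1 on (-2.9167, 0).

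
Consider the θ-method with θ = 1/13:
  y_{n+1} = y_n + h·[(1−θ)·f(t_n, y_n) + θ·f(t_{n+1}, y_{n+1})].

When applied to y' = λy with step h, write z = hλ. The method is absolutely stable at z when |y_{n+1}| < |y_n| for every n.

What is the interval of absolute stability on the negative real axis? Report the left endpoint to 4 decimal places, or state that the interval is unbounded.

z∈(-2.3636,0).

With y'=λy (z=hλ):
  y_{n+1} = y_n + z·[12/13·y_n + 1/13·y_{n+1}] ⇒ (1 − 1/13z)y_{n+1} = (1 + 12/13z)y_n
  so R(z) = (1 + 12/13z)/(1 − 1/13z).

Find x<0 with |R(x)|<1.
x=-0.66: |R|=0.3719
R=−1: 1+12/13x = −1+1/13x ⇒ -11/13x=2 ⇒ x=2/(-11/13)=-2.3636
Confirm numerically:
  x=-2.282: |R|=0.94124 <1
  x=-1.747: |R|=0.54004 <1
  x=-1.677: |R|=0.48539 <1
  x=-1.099: |R|=0.01333 <1
  x=-2.741: |R|=1.26371 >1
  x=-2.421: |R|=1.04092 >1
Interval (-2.3636, 0).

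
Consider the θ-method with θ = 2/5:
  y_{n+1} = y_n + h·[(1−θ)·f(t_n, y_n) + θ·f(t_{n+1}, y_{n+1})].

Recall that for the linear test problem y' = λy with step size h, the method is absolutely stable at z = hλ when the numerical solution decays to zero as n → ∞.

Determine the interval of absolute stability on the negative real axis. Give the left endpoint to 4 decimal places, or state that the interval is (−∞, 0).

Set f=λy, z=hλ:
  y_{n+1} = y_n + z·[3/5·y_n + 2/5·y_{n+1}] ⇒ (1 − 2/5z)y_{n+1} = (1 + 3/5z)y_n
  Hence R(z) = (1 + 3/5z)/(1 − 2/5z).

Find x<0 with |R(x)|<1.
x=-0.7: |R|=0.4531
R=−1: 1+3/5x = −1+2/5x ⇒ -1/5x=2 ⇒ x=2/(-1/5)=-10.0000
Confirm numerically:
  x=-8.002: |R|=0.90488 <1
  x=-7.332: |R|=0.86432 <1
  x=-4.004: |R|=0.53905 <1
  x=-10.466: |R|=1.01797 >1
  x=-10.264: |R|=1.01034 >1
Interval (-10.0000, 0).

(-10.0000, 0).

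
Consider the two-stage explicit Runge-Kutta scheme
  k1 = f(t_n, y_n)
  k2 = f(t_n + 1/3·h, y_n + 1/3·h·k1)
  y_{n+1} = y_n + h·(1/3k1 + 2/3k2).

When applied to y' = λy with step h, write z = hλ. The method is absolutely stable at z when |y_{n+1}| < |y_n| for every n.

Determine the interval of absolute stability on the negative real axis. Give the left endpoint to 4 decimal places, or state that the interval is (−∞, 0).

(-4.5000, 0).

With y'=λy (z=hλ):
  k1=λy_n ⇒ h·k1=z·y_n;  k2=λ(1+1/3z)y_n ⇒ h·k2=z(1+1/3z)y_n
  y_{n+1}/y_n = 1 + 1/3z + 2/3z(1+1/3z) = 1 + z + 2/9z²
  Hence R(z) = 1 + z + 2/9z².

Need |R(x)|<1, x<0.
x=-1.76: |R|=0.0716
R=1: x+2/9x²=0 ⇒ x=−9/2=-4.5000; min R=1−1/(4·2/9)=-0.1250>−1
Confirm numerically:
  x=-4.002: |R|=0.55711 <1
  x=-3.708: |R|=0.34739 <1
  x=-2.609: |R|=0.09636 <1
  x=-4.821: |R|=1.34390 >1
  x=-4.616: |R|=1.11899 >1
  x=-4.602: |R|=1.10431 >1
So |R|<1 on (-4.5000, 0).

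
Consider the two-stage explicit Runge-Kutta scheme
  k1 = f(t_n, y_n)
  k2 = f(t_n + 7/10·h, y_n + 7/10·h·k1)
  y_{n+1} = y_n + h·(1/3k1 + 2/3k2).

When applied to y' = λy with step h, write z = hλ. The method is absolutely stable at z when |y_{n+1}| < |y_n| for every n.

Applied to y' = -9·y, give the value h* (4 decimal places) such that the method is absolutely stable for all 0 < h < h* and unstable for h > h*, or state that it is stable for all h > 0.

On y'=λy, z=hλ:
  k1=λy_n ⇒ h·k1=z·y_n;  k2=λ(1+7/10z)y_n ⇒ h·k2=z(1+7/10z)y_n
  y_{n+1}/y_n = 1 + 1/3z + 2/3z(1+7/10z) = 1 + z + 7/15z²
  R(z) = 1 + z + 7/15z².

Need |R(x)|<1, x<0.
x=-0.35: |R|=0.7072
R=1: x+7/15x²=0 ⇒ x=−15/7=-2.1429; min R=1−1/(4·7/15)=0.4643>−1
Confirm numerically:
  x=-1.092: |R|=0.46448 <1
  x=-1.061: |R|=0.46434 <1
  x=-0.954: |R|=0.47072 <1
  x=-2.673: |R|=1.66130 >1
  x=-2.482: |R|=1.39282 >1
  x=-2.217: |R|=1.07671 >1
Stable set (-2.1429, 0).

(-2.1429,0); λ=-9 ⇒ h* = (15/7)/9 = 0.2381.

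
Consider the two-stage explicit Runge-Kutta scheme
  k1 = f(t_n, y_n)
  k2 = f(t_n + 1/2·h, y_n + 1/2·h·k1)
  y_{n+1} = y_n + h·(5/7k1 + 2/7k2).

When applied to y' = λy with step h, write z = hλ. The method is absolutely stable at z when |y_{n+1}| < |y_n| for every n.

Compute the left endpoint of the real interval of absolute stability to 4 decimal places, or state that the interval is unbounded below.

On y'=λy, z=hλ:
  k1=λy_n ⇒ h·k1=z·y_n;  k2=λ(1+1/2z)y_n ⇒ h·k2=z(1+1/2z)y_n
  y_{n+1}/y_n = 1 + 5/7z + 2/7z(1+1/2z) = 1 + z + 1/7z²
  so R(z) = 1 + z + 1/7z².

Solve |R(x)|<1 on ℝ⁻.
x=-0.3: |R|=0.7129
R=1: x+1/7x²=0 ⇒ x=−7=-7.0000; min R=1−1/(4·1/7)=-0.7500>−1
Confirm numerically:
  x=-5.332: |R|=0.27054 <1
  x=-4.118: |R|=0.69544 <1
  x=-2.905: |R|=0.69943 <1
  x=-7.521: |R|=1.55978 >1
  x=-7.411: |R|=1.43513 >1
So |R|<1 on (-7.0000, 0).

z* = -7.0000.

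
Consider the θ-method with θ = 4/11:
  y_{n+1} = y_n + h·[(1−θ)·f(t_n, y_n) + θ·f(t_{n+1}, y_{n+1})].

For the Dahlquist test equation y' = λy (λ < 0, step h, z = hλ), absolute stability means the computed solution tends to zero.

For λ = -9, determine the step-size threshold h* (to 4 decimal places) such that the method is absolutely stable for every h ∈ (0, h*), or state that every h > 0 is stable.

(-7.3333,0); λ=-9 ⇒ h* = (22/3)/9 = 0.8148.

On y'=λy, z=hλ:
  y_{n+1} = y_n + z·[7/11·y_n + 4/11·y_{n+1}] ⇒ (1 − 4/11z)y_{n+1} = (1 + 7/11z)y_n
  Hence R(z) = (1 + 7/11z)/(1 − 4/11z).

Need |R(x)|<1, x<0.
x=-0.65: |R|=0.4743
R=−1: 1+7/11x = −1+4/11x ⇒ -3/11x=2 ⇒ x=2/(-3/11)=-7.3333
Confirm numerically:
  x=-4.919: |R|=0.76389 <1
  x=-4.884: |R|=0.75937 <1
  x=-3.604: |R|=0.55980 <1
  x=-7.553: |R|=1.01599 >1
  x=-7.376: |R|=1.00316 >1
Interval (-7.3333, 0).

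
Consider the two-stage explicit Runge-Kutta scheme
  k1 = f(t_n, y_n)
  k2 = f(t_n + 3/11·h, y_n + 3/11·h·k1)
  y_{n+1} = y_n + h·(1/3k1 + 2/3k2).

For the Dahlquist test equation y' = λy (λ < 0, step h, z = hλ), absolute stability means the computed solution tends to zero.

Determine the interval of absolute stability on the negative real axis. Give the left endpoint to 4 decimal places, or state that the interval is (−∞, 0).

On y'=λy, z=hλ:
  k1=λy_n ⇒ h·k1=z·y_n;  k2=λ(1+3/11z)y_n ⇒ h·k2=z(1+3/11z)y_n
  y_{n+1}/y_n = 1 + 1/3z + 2/3z(1+3/11z) = 1 + z + 2/11z²
  R(z) = 1 + z + 2/11z².

Find x<0 with |R(x)|<1.
x=-0.33: |R|=0.6898
R=1: x+2/11x²=0 ⇒ x=−11/2=-5.5000; min R=1−1/(4·2/11)=-0.3750>−1
Confirm numerically:
  x=-4.856: |R|=0.43141 <1
  x=-3.019: |R|=0.36184 <1
  x=-2.280: |R|=0.33484 <1
  x=-5.942: |R|=1.47752 >1
  x=-5.699: |R|=1.20620 >1
Stable set (-5.5000, 0).

z∈(-5.5000,0).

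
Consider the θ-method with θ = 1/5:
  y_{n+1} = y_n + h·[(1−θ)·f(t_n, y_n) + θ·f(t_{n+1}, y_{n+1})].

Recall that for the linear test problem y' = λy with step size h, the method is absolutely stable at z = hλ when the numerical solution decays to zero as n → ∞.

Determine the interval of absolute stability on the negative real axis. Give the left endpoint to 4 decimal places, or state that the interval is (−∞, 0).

(-3.3333, 0).

On y'=λy, z=hλ:
  y_{n+1} = y_n + z·[4/5·y_n + 1/5·y_{n+1}] ⇒ (1 − 1/5z)y_{n+1} = (1 + 4/5z)y_n
  so R(z) = (1 + 4/5z)/(1 − 1/5z).

Find x<0 with |R(x)|<1.
x=-1.61: |R|=0.2179
R=−1: 1+4/5x = −1+1/5x ⇒ -3/5x=2 ⇒ x=2/(-3/5)=-3.3333
Confirm numerically:
  x=-2.690: |R|=0.74902 <1
  x=-2.591: |R|=0.70663 <1
  x=-2.078: |R|=0.46793 <1
  x=-1.384: |R|=0.08396 <1
  x=-3.753: |R|=1.14384 >1
  x=-3.665: |R|=1.11483 >1
  x=-3.368: |R|=1.01243 >1
Stable set (-3.3333, 0).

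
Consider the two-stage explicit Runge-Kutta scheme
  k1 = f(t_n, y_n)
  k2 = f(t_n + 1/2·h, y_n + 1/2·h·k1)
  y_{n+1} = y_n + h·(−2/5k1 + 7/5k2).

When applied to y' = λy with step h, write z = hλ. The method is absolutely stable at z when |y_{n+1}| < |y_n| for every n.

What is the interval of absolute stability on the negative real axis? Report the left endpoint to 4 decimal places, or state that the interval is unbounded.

With y'=λy (z=hλ):
  k1=λy_n ⇒ h·k1=z·y_n;  k2=λ(1+1/2z)y_n ⇒ h·k2=z(1+1/2z)y_n
  y_{n+1}/y_n = 1 − 2/5z + 7/5z(1+1/2z) = 1 + z + 7/10z²
  Hence R(z) = 1 + z + 7/10z².

Solve |R(x)|<1 on ℝ⁻.
x=-0.55: |R|=0.6618
R=1: x+7/10x²=0 ⇒ x=−10/7=-1.4286; min R=1−1/(4·7/10)=0.6429>−1
Confirm numerically:
  x=-1.210: |R|=0.81487 <1
  x=-1.022: |R|=0.70914 <1
  x=-0.886: |R|=0.66350 <1
  x=-1.899: |R|=1.62534 >1
  x=-1.649: |R|=1.25444 >1
  x=-1.451: |R|=1.02278 >1
Interval (-1.4286, 0).

(-1.4286, 0).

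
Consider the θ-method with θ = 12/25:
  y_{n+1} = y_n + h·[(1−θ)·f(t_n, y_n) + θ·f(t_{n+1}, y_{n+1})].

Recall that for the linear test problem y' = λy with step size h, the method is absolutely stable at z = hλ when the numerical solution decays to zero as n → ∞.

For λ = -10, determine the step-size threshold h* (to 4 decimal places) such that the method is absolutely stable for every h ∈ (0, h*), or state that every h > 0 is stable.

(-50.0000,0); λ=-10 ⇒ h* = (50)/10 = 5.0000.

On y'=λy, z=hλ:
  y_{n+1} = y_n + z·[13/25·y_n + 12/25·y_{n+1}] ⇒ (1 − 12/25z)y_{n+1} = (1 + 13/25z)y_n
  ⇒ R(z) = (1 + 13/25z)/(1 − 12/25z).

Find x<0 with |R(x)|<1.
x=-1.05: |R|=0.3019
R=−1: 1+13/25x = −1+12/25x ⇒ -1/25x=2 ⇒ x=2/(-1/25)=-50.0000
Confirm numerically:
  x=-32.891: |R|=0.95923 <1
  x=-26.013: |R|=0.92885 <1
  x=-20.484: |R|=0.89101 <1
  x=-50.495: |R|=1.00078 >1
  x=-50.049: |R|=1.00008 >1
Interval (-50.0000, 0).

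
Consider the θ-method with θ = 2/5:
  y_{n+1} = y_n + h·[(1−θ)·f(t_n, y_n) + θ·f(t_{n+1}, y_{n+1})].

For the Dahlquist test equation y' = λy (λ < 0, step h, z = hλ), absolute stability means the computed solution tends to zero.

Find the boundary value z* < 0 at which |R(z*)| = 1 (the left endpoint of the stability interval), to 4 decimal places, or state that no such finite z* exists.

On y'=λy, z=hλ:
  y_{n+1} = y_n + z·[3/5·y_n + 2/5·y_{n+1}] ⇒ (1 − 2/5z)y_{n+1} = (1 + 3/5z)y_n
  Hence R(z) = (1 + 3/5z)/(1 − 2/5z).

Find x<0 with |R(x)|<1.
x=-0.65: |R|=0.4841
R=−1: 1+3/5x = −1+2/5x ⇒ -1/5x=2 ⇒ x=2/(-1/5)=-10.0000
Confirm numerically:
  x=-8.970: |R|=0.95510 <1
  x=-8.000: |R|=0.90476 <1
  x=-4.395: |R|=0.59355 <1
  x=-4.325: |R|=0.58425 <1
  x=-10.408: |R|=1.01580 >1
  x=-10.274: |R|=1.01072 >1
Stable set (-10.0000, 0).

z* = -10.0000.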